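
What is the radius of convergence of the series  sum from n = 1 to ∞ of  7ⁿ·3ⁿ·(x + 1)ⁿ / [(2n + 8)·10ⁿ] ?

R = 10/21

Ratio test: |a_{n+1}/a_n| = [(2n + 8)/(2(n+1) + 8)] · 7·3/10 → 21/10 as n → ∞.
The series converges when 21/10 · |x + 1| < 1, giving R = 10/21.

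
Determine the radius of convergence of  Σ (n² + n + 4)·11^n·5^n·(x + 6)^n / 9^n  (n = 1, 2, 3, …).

R = 9/55

The ratio of consecutive coefficients is [((n+1)² + (n+1) + 4)/(n² + n + 4)] · 11·5/9 → 55/9.
The series converges when 55/9 · |x + 6| < 1, giving R = 9/55.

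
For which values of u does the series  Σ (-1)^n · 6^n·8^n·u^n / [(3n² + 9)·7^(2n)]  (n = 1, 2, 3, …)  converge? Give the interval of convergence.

[-49/48, 49/48]

Apply the ratio test: |a_{n+1}| / |a_n| = [(3n² + 9)/(3(n+1)² + 9)] · 6·8/49, which tends to 48/49 as n → ∞.
Convergence for |u| · 48/49 < 1, i.e. |u| < 49/48. So R = 49/48.
When u = 49/48, absolute convergence follows by limit comparison with Σ 1/n².
When u = -49/48, absolute convergence follows by limit comparison with Σ 1/n².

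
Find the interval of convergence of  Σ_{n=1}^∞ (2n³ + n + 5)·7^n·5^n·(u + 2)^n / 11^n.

(-81/35, -59/35)

Apply the ratio test: |a_{n+1}| / |a_n| = [(2(n+1)³ + (n+1) + 5)/(2n³ + n + 5)] · 7·5/11, which tends to 35/11 as n → ∞.
Convergence for |u + 2| · 35/11 < 1, i.e. |u + 2| < 11/35. So R = 11/35.
At u = -59/35: the terms have absolute value of order n³, which does not tend to 0, so the series diverges by the divergence test.
Check u = -81/35: the n-th term does not approach 0; divergence by the term test.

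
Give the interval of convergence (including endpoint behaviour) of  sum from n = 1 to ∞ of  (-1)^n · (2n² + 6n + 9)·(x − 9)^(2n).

The ratio of consecutive coefficients is (2(n+1)² + 6(n+1) + 9)/(2n² + 6n + 9) → 1.
Since the exponent of (x − 9) increases by 2 each term, convergence requires |x − 9|² < 1, hence R = 1.
At x = 10: the terms have absolute value of order n², which does not tend to 0, so the series diverges by the divergence test.
When x = 8, the terms have absolute value of order n², which does not tend to 0, so the series diverges by the divergence test.

(8, 10)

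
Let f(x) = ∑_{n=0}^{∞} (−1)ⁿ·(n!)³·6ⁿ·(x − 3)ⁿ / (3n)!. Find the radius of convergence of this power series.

Apply the ratio test: |a_{n+1}| / |a_n| = (n+1)³/[(3n+1)·(3n+2)·(3n+3)] · 6, which tends to 2/9 as n → ∞.
Convergence for |x − 3| · 2/9 < 1, i.e. |x − 3| < 9/2. So R = 9/2.

R = 9/2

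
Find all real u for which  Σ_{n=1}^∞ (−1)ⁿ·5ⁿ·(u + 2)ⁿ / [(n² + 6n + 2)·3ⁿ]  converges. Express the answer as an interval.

[-13/5, -7/5]

Apply the ratio test: |a_{n+1}| / |a_n| = [(n² + 6n + 2)/((n+1)² + 6(n+1) + 2)] · 5/3, which tends to 5/3 as n → ∞.
The series converges when 5/3 · |u + 2| < 1, giving R = 3/5.
At u = -7/5: the terms are on the order of 1/n², so the series converges absolutely by comparison with the p-series (p = 2 > 1).
When u = -13/5, the series is dominated by a constant times Σ 1/n², which converges (p = 2 > 1).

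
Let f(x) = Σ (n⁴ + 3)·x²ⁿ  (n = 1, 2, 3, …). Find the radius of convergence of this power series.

The ratio of consecutive coefficients is ((n+1)⁴ + 3)/(n⁴ + 3) → 1.
Successive powers of x differ by 2, so the series converges when |x|² · 1 < 1, i.e. |x| < √(1) = 1. So R = 1.

R = 1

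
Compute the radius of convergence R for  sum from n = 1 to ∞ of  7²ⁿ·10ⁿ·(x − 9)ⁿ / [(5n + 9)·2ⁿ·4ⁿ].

By the ratio test, |a_{n+1}/a_n| = [(5n + 9)/(5(n+1) + 9)] · 49·10/(2·4) → 245/4.
Hence the series converges for |x − 9| < 1/(245/4) = 4/245, so the radius of convergence is 4/245.

R = 4/245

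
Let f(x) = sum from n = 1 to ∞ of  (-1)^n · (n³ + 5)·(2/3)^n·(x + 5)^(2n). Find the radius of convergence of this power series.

Ratio test: |a_{n+1}/a_n| = [((n+1)³ + 5)/(n³ + 5)] · 2/3 → 2/3 as n → ∞.
Since the exponent of (x + 5) increases by 2 each term, convergence requires |x + 5|² < 3/2, hence R = √6/2.

R = √6/2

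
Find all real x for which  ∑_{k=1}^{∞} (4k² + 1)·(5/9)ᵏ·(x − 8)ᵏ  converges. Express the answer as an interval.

By the ratio test, |a_{k+1}/a_k| = [(4(k+1)² + 1)/(4k² + 1)] · 5/9 → 5/9.
Hence the series converges for |x − 8| < 1/(5/9) = 9/5, so the radius of convergence is 9/5.
At x = 49/5: the k-th term does not approach 0; divergence by the term test.
Check x = 31/5: the k-th term does not approach 0; divergence by the term test.

(31/5, 49/5)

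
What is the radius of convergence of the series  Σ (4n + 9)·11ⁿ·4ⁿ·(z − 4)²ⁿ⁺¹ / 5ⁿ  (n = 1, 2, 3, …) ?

The ratio of consecutive coefficients is [(4(n+1) + 9)/(4n + 9)] · 11·4/5 → 44/5.
Writing y = (z − 4)², the series in y has radius 5/44, so |z − 4| < √(5/44) and R = √55/22.

R = √55/22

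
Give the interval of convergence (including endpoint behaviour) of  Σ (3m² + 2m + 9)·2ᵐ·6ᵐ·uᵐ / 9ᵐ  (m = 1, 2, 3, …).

By the ratio test, |a_{m+1}/a_m| = [(3(m+1)² + 2(m+1) + 9)/(3m² + 2m + 9)] · 2·6/9 → 4/3.
Convergence for |u| · 4/3 < 1, i.e. |u| < 3/4. So R = 3/4.
When u = 3/4, the terms do not tend to 0, so the series diverges.
Check u = -3/4: the terms have absolute value of order m², which does not tend to 0, so the series diverges by the divergence test.

(-3/4, 3/4)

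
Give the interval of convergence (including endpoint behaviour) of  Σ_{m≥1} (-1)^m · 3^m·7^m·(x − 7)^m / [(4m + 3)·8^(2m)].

(83/21, 211/21]

The ratio of consecutive coefficients is [(4m + 3)/(4(m+1) + 3)] · 3·7/64 → 21/64.
Hence the series converges for |x − 7| < 1/(21/64) = 64/21, so the radius of convergence is 64/21.
At x = 211/21: an alternating series whose terms decrease to 0 in absolute value, so it converges by the Leibniz criterion.
When x = 83/21, comparison with the harmonic series Σ 1/m shows the series diverges.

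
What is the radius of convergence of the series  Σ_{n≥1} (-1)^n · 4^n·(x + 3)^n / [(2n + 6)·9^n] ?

R = 9/4

The ratio of consecutive coefficients is [(2n + 6)/(2(n+1) + 6)] · 4/9 → 4/9.
Convergence for |x + 3| · 4/9 < 1, i.e. |x + 3| < 9/4. So R = 9/4.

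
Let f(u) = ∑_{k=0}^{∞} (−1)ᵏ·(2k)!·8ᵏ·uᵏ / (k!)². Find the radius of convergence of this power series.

Apply the ratio test: |a_{k+1}| / |a_k| = (2k+1)·(2k+2)/(k+1)² · 8, which tends to 32 as k → ∞.
The series converges when 32 · |u| < 1, giving R = 1/32.

R = 1/32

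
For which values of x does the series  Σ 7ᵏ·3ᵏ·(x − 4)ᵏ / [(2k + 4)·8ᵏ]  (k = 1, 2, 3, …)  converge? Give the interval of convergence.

The ratio of consecutive coefficients is [(2k + 4)/(2(k+1) + 4)] · 7·3/8 → 21/8.
Thus R = 1/(21/8) = 8/21.
Check x = 92/21: the terms behave like c/k; limit comparison with the harmonic series gives divergence.
When x = 76/21, an alternating series whose terms decrease to 0 in absolute value, so it converges by the Leibniz criterion.

[76/21, 92/21)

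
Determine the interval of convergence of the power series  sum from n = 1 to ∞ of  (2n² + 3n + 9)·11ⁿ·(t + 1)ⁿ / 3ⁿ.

(-14/11, -8/11)

Apply the ratio test: |a_{n+1}| / |a_n| = [(2(n+1)² + 3(n+1) + 9)/(2n² + 3n + 9)] · 11/3, which tends to 11/3 as n → ∞.
Convergence for |t + 1| · 11/3 < 1, i.e. |t + 1| < 3/11. So R = 3/11.
Endpoint t = -8/11: the n-th term does not approach 0; divergence by the term test.
Check t = -14/11: the n-th term does not approach 0; divergence by the term test.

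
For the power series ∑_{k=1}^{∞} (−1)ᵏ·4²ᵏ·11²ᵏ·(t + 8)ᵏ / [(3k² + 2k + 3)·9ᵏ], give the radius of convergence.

R = 9/1936

Apply the ratio test: |a_{k+1}| / |a_k| = [(3k² + 2k + 3)/(3(k+1)² + 2(k+1) + 3)] · 16·121/9, which tends to 1936/9 as k → ∞.
Convergence for |t + 8| · 1936/9 < 1, i.e. |t + 8| < 9/1936. So R = 9/1936.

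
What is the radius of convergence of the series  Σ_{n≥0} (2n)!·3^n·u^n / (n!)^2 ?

R = 1/12

Ratio test: |a_{n+1}/a_n| = (2n+1)·(2n+2)/(n+1)² · 3 → 12 as n → ∞.
Convergence for |u| · 12 < 1, i.e. |u| < 1/12. So R = 1/12.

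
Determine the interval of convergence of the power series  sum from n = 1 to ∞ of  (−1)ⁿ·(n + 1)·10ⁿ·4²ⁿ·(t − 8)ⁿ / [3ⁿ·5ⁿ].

Ratio test: |a_{n+1}/a_n| = [((n+1) + 1)/(n + 1)] · 10·16/(3·5) → 32/3 as n → ∞.
Thus R = 1/(32/3) = 3/32.
Check t = 259/32: the n-th term does not approach 0; divergence by the term test.
Check t = 253/32: the n-th term does not approach 0; divergence by the term test.

(253/32, 259/32)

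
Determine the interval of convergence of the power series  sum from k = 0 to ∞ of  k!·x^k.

{0}

The ratio of consecutive coefficients is (k+1) → ∞.
Since the ratio → ∞, the series diverges for every x ≠ 0, and R = 0.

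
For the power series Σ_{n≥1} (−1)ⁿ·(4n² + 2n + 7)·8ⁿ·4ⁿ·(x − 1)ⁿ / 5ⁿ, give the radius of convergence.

By the ratio test, |a_{n+1}/a_n| = [(4(n+1)² + 2(n+1) + 7)/(4n² + 2n + 7)] · 8·4/5 → 32/5.
Hence the series converges for |x − 1| < 1/(32/5) = 5/32, so the radius of convergence is 5/32.

R = 5/32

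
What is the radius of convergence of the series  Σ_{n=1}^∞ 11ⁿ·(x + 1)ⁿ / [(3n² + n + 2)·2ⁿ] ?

The ratio of consecutive coefficients is [(3n² + n + 2)/(3(n+1)² + (n+1) + 2)] · 11/2 → 11/2.
The series converges when 11/2 · |x + 1| < 1, giving R = 2/11.

R = 2/11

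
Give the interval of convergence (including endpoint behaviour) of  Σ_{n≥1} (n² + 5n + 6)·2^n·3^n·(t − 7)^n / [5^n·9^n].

By the ratio test, |a_{n+1}/a_n| = [((n+1)² + 5(n+1) + 6)/(n² + 5n + 6)] · 2·3/(5·9) → 2/15.
The series converges when 2/15 · |t − 7| < 1, giving R = 15/2.
When t = 29/2, the terms do not tend to 0, so the series diverges.
When t = -1/2, the n-th term does not approach 0; divergence by the term test.

(-1/2, 29/2)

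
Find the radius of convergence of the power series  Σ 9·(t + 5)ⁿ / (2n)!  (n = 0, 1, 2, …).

R = ∞

The ratio of consecutive coefficients is 9/9 · 1/[(2n+1)·(2n+2)] → 0.
The limit is 0, so the series converges for all t; R = ∞.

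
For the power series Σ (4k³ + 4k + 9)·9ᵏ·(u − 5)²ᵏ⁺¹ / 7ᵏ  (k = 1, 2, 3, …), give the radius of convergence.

R = √7/3

Apply the ratio test: |a_{k+1}| / |a_k| = [(4(k+1)³ + 4(k+1) + 9)/(4k³ + 4k + 9)] · 9/7, which tends to 9/7 as k → ∞.
Writing y = (u − 5)², the series in y has radius 7/9, so |u − 5| < √(7/9) and R = √7/3.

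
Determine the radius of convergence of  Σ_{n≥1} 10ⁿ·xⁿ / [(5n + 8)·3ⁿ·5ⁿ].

By the ratio test, |a_{n+1}/a_n| = [(5n + 8)/(5(n+1) + 8)] · 10/(3·5) → 2/3.
Hence the series converges for |x| < 1/(2/3) = 3/2, so the radius of convergence is 3/2.

R = 3/2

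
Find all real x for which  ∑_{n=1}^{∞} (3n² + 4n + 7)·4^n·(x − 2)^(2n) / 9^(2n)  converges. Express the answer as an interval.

(-5/2, 13/2)

Ratio test: |a_{n+1}/a_n| = [(3(n+1)² + 4(n+1) + 7)/(3n² + 4n + 7)] · 4/81 → 4/81 as n → ∞.
Successive powers of (x − 2) differ by 2, so the series converges when |x − 2|² · 4/81 < 1, i.e. |x − 2| < √(81/4) = 9/2. So R = 9/2.
When x = 13/2, the terms do not tend to 0, so the series diverges.
Check x = -5/2: the terms have absolute value of order n², which does not tend to 0, so the series diverges by the divergence test.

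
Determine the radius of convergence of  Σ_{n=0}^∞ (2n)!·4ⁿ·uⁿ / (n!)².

The ratio of consecutive coefficients is (2n+1)·(2n+2)/(n+1)² · 4 → 16.
Convergence for |u| · 16 < 1, i.e. |u| < 1/16. So R = 1/16.

R = 1/16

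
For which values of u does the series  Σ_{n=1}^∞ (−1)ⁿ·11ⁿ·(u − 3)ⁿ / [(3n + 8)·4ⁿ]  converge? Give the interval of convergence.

By the ratio test, |a_{n+1}/a_n| = [(3n + 8)/(3(n+1) + 8)] · 11/4 → 11/4.
Thus R = 1/(11/4) = 4/11.
When u = 37/11, an alternating series whose terms decrease to 0 in absolute value, so it converges by the Leibniz criterion.
Endpoint u = 29/11: the terms behave like c/n; limit comparison with the harmonic series gives divergence.

(29/11, 37/11]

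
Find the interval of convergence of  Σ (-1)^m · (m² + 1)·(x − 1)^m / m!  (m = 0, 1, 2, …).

(−∞, ∞)

By the ratio test, |a_{m+1}/a_m| = ((m+1)² + 1)/(m² + 1) · 1/(m+1) → 0.
The limit is 0, so the series converges for all x; R = ∞.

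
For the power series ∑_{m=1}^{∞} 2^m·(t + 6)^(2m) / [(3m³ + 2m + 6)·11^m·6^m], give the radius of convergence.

Apply the ratio test: |a_{m+1}| / |a_m| = [(3m³ + 2m + 6)/(3(m+1)³ + 2(m+1) + 6)] · 2/(11·6), which tends to 1/33 as m → ∞.
Writing y = (t + 6)², the series in y has radius 33, so |t + 6| < √(33) and R = √33.

R = √33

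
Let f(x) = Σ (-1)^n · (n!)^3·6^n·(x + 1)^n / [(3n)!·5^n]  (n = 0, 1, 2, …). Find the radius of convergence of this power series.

Apply the ratio test: |a_{n+1}| / |a_n| = (n+1)³/[(3n+1)·(3n+2)·(3n+3)] · 6/5, which tends to 2/45 as n → ∞.
Convergence for |x + 1| · 2/45 < 1, i.e. |x + 1| < 45/2. So R = 45/2.

R = 45/2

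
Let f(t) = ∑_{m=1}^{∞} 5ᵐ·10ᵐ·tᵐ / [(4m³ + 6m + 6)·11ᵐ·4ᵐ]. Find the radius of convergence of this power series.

By the ratio test, |a_{m+1}/a_m| = [(4m³ + 6m + 6)/(4(m+1)³ + 6(m+1) + 6)] · 5·10/(11·4) → 25/22.
The series converges when 25/22 · |t| < 1, giving R = 22/25.

R = 22/25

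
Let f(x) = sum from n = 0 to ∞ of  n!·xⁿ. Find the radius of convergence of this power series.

R = 0

By the ratio test, |a_{n+1}/a_n| = (n+1) → ∞.
The ratio grows without bound, so the series diverges whenever x ≠ 0; it converges only at x = 0. R = 0.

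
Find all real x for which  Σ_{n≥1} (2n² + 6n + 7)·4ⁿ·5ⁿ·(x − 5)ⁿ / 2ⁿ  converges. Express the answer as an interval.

The ratio of consecutive coefficients is [(2(n+1)² + 6(n+1) + 7)/(2n² + 6n + 7)] · 4·5/2 → 10.
The series converges when 10 · |x − 5| < 1, giving R = 1/10.
When x = 51/10, the terms have absolute value of order n², which does not tend to 0, so the series diverges by the divergence test.
At x = 49/10: the terms do not tend to 0, so the series diverges.

(49/10, 51/10)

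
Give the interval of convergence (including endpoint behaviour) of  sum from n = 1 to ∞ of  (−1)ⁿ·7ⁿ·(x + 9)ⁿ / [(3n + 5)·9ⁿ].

The ratio of consecutive coefficients is [(3n + 5)/(3(n+1) + 5)] · 7/9 → 7/9.
Hence the series converges for |x + 9| < 1/(7/9) = 9/7, so the radius of convergence is 9/7.
When x = -54/7, the terms alternate in sign and decrease monotonically to 0 in absolute value (size ~ c/n), so the alternating series test gives convergence.
When x = -72/7, comparison with the harmonic series Σ 1/n shows the series diverges.

(-72/7, -54/7]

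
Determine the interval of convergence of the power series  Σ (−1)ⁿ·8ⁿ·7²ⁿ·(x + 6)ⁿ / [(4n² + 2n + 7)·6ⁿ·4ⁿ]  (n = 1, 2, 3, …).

Apply the ratio test: |a_{n+1}| / |a_n| = [(4n² + 2n + 7)/(4(n+1)² + 2(n+1) + 7)] · 8·49/(6·4), which tends to 49/3 as n → ∞.
Convergence for |x + 6| · 49/3 < 1, i.e. |x + 6| < 3/49. So R = 3/49.
When x = -291/49, the series is dominated by a constant times Σ 1/n², which converges (p = 2 > 1).
Check x = -297/49: absolute convergence follows by limit comparison with Σ 1/n².

[-297/49, -291/49]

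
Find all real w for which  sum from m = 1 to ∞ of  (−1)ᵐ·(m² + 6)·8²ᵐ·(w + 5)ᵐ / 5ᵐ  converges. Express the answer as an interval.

(-325/64, -315/64)

By the ratio test, |a_{m+1}/a_m| = [((m+1)² + 6)/(m² + 6)] · 64/5 → 64/5.
Thus R = 1/(64/5) = 5/64.
When w = -315/64, the m-th term does not approach 0; divergence by the term test.
At w = -325/64: the m-th term does not approach 0; divergence by the term test.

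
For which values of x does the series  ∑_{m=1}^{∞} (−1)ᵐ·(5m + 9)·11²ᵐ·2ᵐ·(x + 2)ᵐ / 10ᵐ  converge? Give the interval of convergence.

(-247/121, -237/121)

Ratio test: |a_{m+1}/a_m| = [(5(m+1) + 9)/(5m + 9)] · 121·2/10 → 121/5 as m → ∞.
Convergence for |x + 2| · 121/5 < 1, i.e. |x + 2| < 5/121. So R = 5/121.
Check x = -237/121: the terms have absolute value of order m, which does not tend to 0, so the series diverges by the divergence test.
Endpoint x = -247/121: the terms do not tend to 0, so the series diverges.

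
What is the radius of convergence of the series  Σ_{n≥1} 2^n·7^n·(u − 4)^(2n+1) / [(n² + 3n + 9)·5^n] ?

R = √70/14

By the ratio test, |a_{n+1}/a_n| = [(n² + 3n + 9)/((n+1)² + 3(n+1) + 9)] · 2·7/5 → 14/5.
Successive powers of (u − 4) differ by 2, so the series converges when |u − 4|² · 14/5 < 1, i.e. |u − 4| < √(5/14). So R = √70/14.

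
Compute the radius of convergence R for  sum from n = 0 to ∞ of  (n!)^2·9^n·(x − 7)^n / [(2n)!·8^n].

The ratio of consecutive coefficients is (n+1)²/[(2n+1)·(2n+2)] · 9/8 → 9/32.
Convergence for |x − 7| · 9/32 < 1, i.e. |x − 7| < 32/9. So R = 32/9.

R = 32/9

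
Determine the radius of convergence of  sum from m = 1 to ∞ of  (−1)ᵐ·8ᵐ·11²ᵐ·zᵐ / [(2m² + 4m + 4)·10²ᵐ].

R = 25/242

Apply the ratio test: |a_{m+1}| / |a_m| = [(2m² + 4m + 4)/(2(m+1)² + 4(m+1) + 4)] · 8·121/100, which tends to 242/25 as m → ∞.
Hence the series converges for |z| < 1/(242/25) = 25/242, so the radius of convergence is 25/242.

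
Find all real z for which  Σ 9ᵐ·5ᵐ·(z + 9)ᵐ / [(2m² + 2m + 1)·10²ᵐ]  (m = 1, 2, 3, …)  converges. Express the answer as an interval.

[-101/9, -61/9]

Ratio test: |a_{m+1}/a_m| = [(2m² + 2m + 1)/(2(m+1)² + 2(m+1) + 1)] · 9·5/100 → 9/20 as m → ∞.
Convergence for |z + 9| · 9/20 < 1, i.e. |z + 9| < 20/9. So R = 20/9.
Endpoint z = -61/9: absolute convergence follows by limit comparison with Σ 1/m².
At z = -101/9: the series is dominated by a constant times Σ 1/m², which converges (p = 2 > 1).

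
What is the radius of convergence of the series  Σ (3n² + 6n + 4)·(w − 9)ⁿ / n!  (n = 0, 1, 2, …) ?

Apply the ratio test: |a_{n+1}| / |a_n| = (3(n+1)² + 6(n+1) + 4)/(3n² + 6n + 4) · 1/(n+1), which tends to 0 as n → ∞.
The ratio tends to 0 regardless of w, hence R = ∞.

R = ∞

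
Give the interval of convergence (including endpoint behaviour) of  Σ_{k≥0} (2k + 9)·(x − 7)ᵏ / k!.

The ratio of consecutive coefficients is (2(k+1) + 9)/(2k + 9) · 1/(k+1) → 0.
The ratio tends to 0 regardless of x, hence R = ∞.

(−∞, ∞)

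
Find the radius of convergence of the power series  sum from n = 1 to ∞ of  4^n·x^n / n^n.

R = ∞

By the Cauchy root test, |a_n|^(1/n) = 4/n → 0.
Since the n-th root of |a_n| tends to 0, the series converges for all real x; R = ∞.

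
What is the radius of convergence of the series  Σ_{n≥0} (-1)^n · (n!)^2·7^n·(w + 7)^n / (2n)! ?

The ratio of consecutive coefficients is (n+1)²/[(2n+1)·(2n+2)] · 7 → 7/4.
Hence the series converges for |w + 7| < 1/(7/4) = 4/7, so the radius of convergence is 4/7.

R = 4/7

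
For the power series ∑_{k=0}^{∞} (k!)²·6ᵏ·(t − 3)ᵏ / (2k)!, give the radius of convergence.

R = 2/3

By the ratio test, |a_{k+1}/a_k| = (k+1)²/[(2k+1)·(2k+2)] · 6 → 3/2.
Thus R = 1/(3/2) = 2/3.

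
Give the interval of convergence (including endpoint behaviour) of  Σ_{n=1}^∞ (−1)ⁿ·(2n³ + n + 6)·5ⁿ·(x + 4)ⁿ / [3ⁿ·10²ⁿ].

(-64, 56)

Apply the ratio test: |a_{n+1}| / |a_n| = [(2(n+1)³ + (n+1) + 6)/(2n³ + n + 6)] · 5/(3·100), which tends to 1/60 as n → ∞.
Thus R = 1/(1/60) = 60.
Endpoint x = 56: the terms do not tend to 0, so the series diverges.
When x = -64, the terms do not tend to 0, so the series diverges.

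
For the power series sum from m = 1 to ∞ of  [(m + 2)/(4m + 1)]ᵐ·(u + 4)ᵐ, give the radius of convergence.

Root test: |a_m|^(1/m) = (m + 2)/(4m + 1) → 1/4.
Hence the series converges for |u + 4| < 1/(1/4) = 4, so the radius of convergence is 4.

R = 4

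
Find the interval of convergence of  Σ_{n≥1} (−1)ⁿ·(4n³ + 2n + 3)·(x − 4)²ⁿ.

By the ratio test, |a_{n+1}/a_n| = (4(n+1)³ + 2(n+1) + 3)/(4n³ + 2n + 3) → 1.
Since the exponent of (x − 4) increases by 2 each term, convergence requires |x − 4|² < 1, hence R = 1.
At x = 5: the terms do not tend to 0, so the series diverges.
Check x = 3: the n-th term does not approach 0; divergence by the term test.

(3, 5)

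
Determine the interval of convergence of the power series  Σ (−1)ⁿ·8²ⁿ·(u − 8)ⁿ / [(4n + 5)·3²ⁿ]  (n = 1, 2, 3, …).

(503/64, 521/64]

Apply the ratio test: |a_{n+1}| / |a_n| = [(4n + 5)/(4(n+1) + 5)] · 64/9, which tends to 64/9 as n → ∞.
Convergence for |u − 8| · 64/9 < 1, i.e. |u − 8| < 9/64. So R = 9/64.
Endpoint u = 521/64: convergence follows from the alternating series test (terms decrease monotonically to 0).
When u = 503/64, comparison with the harmonic series Σ 1/n shows the series diverges.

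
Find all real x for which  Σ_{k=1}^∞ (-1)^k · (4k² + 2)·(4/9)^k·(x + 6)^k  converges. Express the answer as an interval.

(-33/4, -15/4)

Ratio test: |a_{k+1}/a_k| = [(4(k+1)² + 2)/(4k² + 2)] · 4/9 → 4/9 as k → ∞.
The series converges when 4/9 · |x + 6| < 1, giving R = 9/4.
At x = -15/4: the terms have absolute value of order k², which does not tend to 0, so the series diverges by the divergence test.
When x = -33/4, the k-th term does not approach 0; divergence by the term test.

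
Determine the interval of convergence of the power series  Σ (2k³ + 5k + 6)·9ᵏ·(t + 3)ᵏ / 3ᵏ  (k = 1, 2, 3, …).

(-10/3, -8/3)

Ratio test: |a_{k+1}/a_k| = [(2(k+1)³ + 5(k+1) + 6)/(2k³ + 5k + 6)] · 9/3 → 3 as k → ∞.
Hence the series converges for |t + 3| < 1/(3) = 1/3, so the radius of convergence is 1/3.
At t = -8/3: the terms have absolute value of order k³, which does not tend to 0, so the series diverges by the divergence test.
Check t = -10/3: the k-th term does not approach 0; divergence by the term test.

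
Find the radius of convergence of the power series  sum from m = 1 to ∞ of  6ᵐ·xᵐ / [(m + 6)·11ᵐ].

R = 11/6

The ratio of consecutive coefficients is [(m + 6)/((m+1) + 6)] · 6/11 → 6/11.
Thus R = 1/(6/11) = 11/6.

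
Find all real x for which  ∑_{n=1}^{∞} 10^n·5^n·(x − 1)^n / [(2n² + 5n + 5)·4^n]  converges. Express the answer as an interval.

Ratio test: |a_{n+1}/a_n| = [(2n² + 5n + 5)/(2(n+1)² + 5(n+1) + 5)] · 10·5/4 → 25/2 as n → ∞.
Convergence for |x − 1| · 25/2 < 1, i.e. |x − 1| < 2/25. So R = 2/25.
Endpoint x = 27/25: the series is dominated by a constant times Σ 1/n², which converges (p = 2 > 1).
When x = 23/25, the series is dominated by a constant times Σ 1/n², which converges (p = 2 > 1).

[23/25, 27/25]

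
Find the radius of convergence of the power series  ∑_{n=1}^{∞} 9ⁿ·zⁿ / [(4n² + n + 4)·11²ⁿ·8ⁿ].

R = 968/9

By the ratio test, |a_{n+1}/a_n| = [(4n² + n + 4)/(4(n+1)² + (n+1) + 4)] · 9/(121·8) → 9/968.
The series converges when 9/968 · |z| < 1, giving R = 968/9.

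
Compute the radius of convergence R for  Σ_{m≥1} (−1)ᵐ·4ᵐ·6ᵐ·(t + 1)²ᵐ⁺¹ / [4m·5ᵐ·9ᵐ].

Ratio test: |a_{m+1}/a_m| = [4m/4(m+1)] · 4·6/(5·9) → 8/15 as m → ∞.
Writing y = (t + 1)², the series in y has radius 15/8, so |t + 1| < √(15/8) and R = √30/4.

R = √30/4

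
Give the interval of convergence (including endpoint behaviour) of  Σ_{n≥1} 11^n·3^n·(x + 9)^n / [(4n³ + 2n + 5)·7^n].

[-304/33, -290/33]

Apply the ratio test: |a_{n+1}| / |a_n| = [(4n³ + 2n + 5)/(4(n+1)³ + 2(n+1) + 5)] · 11·3/7, which tends to 33/7 as n → ∞.
Hence the series converges for |x + 9| < 1/(33/7) = 7/33, so the radius of convergence is 7/33.
Check x = -290/33: the terms are on the order of 1/n³, so the series converges absolutely by comparison with the p-series (p = 3 > 1).
Endpoint x = -304/33: the series is dominated by a constant times Σ 1/n³, which converges (p = 3 > 1).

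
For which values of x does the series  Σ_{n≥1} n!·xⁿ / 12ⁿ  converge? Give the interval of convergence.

{0}

By the ratio test, |a_{n+1}/a_n| = (n+1) · 1/12 → ∞.
The terms grow without bound for any x ≠ 0, so R = 0 (convergence only at x = 0).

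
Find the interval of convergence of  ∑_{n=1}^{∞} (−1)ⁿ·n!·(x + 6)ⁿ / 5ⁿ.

{-6}

The ratio of consecutive coefficients is (n+1) · 1/5 → ∞.
Since the ratio → ∞, the series diverges for every x ≠ -6, and R = 0.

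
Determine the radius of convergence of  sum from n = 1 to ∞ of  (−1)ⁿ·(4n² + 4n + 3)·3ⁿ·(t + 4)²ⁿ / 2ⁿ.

R = √6/3

Apply the ratio test: |a_{n+1}| / |a_n| = [(4(n+1)² + 4(n+1) + 3)/(4n² + 4n + 3)] · 3/2, which tends to 3/2 as n → ∞.
Successive powers of (t + 4) differ by 2, so the series converges when |t + 4|² · 3/2 < 1, i.e. |t + 4| < √(2/3). So R = √6/3.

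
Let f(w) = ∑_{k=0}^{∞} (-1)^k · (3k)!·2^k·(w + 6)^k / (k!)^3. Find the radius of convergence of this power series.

R = 1/54

The ratio of consecutive coefficients is (3k+1)·(3k+2)·(3k+3)/(k+1)³ · 2 → 54.
Convergence for |w + 6| · 54 < 1, i.e. |w + 6| < 1/54. So R = 1/54.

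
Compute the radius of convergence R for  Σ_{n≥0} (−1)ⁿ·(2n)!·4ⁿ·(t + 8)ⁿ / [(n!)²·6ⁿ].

R = 3/8

Apply the ratio test: |a_{n+1}| / |a_n| = (2n+1)·(2n+2)/(n+1)² · 4/6, which tends to 8/3 as n → ∞.
Thus R = 1/(8/3) = 3/8.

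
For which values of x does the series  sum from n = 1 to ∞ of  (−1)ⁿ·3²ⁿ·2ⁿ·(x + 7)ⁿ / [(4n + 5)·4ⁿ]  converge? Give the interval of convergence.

(-65/9, -61/9]

Apply the ratio test: |a_{n+1}| / |a_n| = [(4n + 5)/(4(n+1) + 5)] · 9·2/4, which tends to 9/2 as n → ∞.
Convergence for |x + 7| · 9/2 < 1, i.e. |x + 7| < 2/9. So R = 2/9.
Check x = -61/9: an alternating series whose terms decrease to 0 in absolute value, so it converges by the Leibniz criterion.
Check x = -65/9: the terms behave like c/n; limit comparison with the harmonic series gives divergence.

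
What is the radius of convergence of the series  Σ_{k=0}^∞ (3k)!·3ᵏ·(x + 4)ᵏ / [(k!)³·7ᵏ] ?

By the ratio test, |a_{k+1}/a_k| = (3k+1)·(3k+2)·(3k+3)/(k+1)³ · 3/7 → 81/7.
Convergence for |x + 4| · 81/7 < 1, i.e. |x + 4| < 7/81. So R = 7/81.

R = 7/81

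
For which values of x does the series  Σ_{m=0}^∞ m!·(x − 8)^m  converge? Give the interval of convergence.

Apply the ratio test: |a_{m+1}| / |a_m| = (m+1), which tends to ∞ as m → ∞.
The terms grow without bound for any (x − 8) ≠ 0, so R = 0 (convergence only at x = 8).

{8}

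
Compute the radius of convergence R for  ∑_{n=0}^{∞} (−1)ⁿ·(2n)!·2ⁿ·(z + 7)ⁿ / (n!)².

Apply the ratio test: |a_{n+1}| / |a_n| = (2n+1)·(2n+2)/(n+1)² · 2, which tends to 8 as n → ∞.
Convergence for |z + 7| · 8 < 1, i.e. |z + 7| < 1/8. So R = 1/8.

R = 1/8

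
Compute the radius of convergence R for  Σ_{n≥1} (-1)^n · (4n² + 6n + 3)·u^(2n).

R = 1

Apply the ratio test: |a_{n+1}| / |a_n| = (4(n+1)² + 6(n+1) + 3)/(4n² + 6n + 3), which tends to 1 as n → ∞.
Writing y = u², the series in y has radius 1, so |u| < √(1) = 1 and R = 1.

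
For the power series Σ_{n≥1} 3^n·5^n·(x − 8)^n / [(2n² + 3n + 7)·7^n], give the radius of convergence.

R = 7/15

The ratio of consecutive coefficients is [(2n² + 3n + 7)/(2(n+1)² + 3(n+1) + 7)] · 3·5/7 → 15/7.
Hence the series converges for |x − 8| < 1/(15/7) = 7/15, so the radius of convergence is 7/15.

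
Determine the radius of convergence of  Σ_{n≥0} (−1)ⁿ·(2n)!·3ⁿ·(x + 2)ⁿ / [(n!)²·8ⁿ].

Apply the ratio test: |a_{n+1}| / |a_n| = (2n+1)·(2n+2)/(n+1)² · 3/8, which tends to 3/2 as n → ∞.
Convergence for |x + 2| · 3/2 < 1, i.e. |x + 2| < 2/3. So R = 2/3.

R = 2/3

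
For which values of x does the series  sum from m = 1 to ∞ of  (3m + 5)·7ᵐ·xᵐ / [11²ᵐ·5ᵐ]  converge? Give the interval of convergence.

(-605/7, 605/7)

Apply the ratio test: |a_{m+1}| / |a_m| = [(3(m+1) + 5)/(3m + 5)] · 7/(121·5), which tends to 7/605 as m → ∞.
Convergence for |x| · 7/605 < 1, i.e. |x| < 605/7. So R = 605/7.
Check x = 605/7: the terms have absolute value of order m, which does not tend to 0, so the series diverges by the divergence test.
Endpoint x = -605/7: the terms do not tend to 0, so the series diverges.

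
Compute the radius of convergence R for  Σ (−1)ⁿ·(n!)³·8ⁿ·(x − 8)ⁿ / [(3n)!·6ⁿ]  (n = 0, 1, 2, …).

Ratio test: |a_{n+1}/a_n| = (n+1)³/[(3n+1)·(3n+2)·(3n+3)] · 8/6 → 4/81 as n → ∞.
The series converges when 4/81 · |x − 8| < 1, giving R = 81/4.

R = 81/4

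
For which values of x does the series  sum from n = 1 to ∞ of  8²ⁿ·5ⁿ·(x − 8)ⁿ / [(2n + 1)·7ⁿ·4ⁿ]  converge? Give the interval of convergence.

Ratio test: |a_{n+1}/a_n| = [(2n + 1)/(2(n+1) + 1)] · 64·5/(7·4) → 80/7 as n → ∞.
Thus R = 1/(80/7) = 7/80.
When x = 647/80, the terms are asymptotic to a nonzero constant times 1/n, so the series diverges by limit comparison with Σ 1/n.
Endpoint x = 633/80: an alternating series whose terms decrease to 0 in absolute value, so it converges by the Leibniz criterion.

[633/80, 647/80)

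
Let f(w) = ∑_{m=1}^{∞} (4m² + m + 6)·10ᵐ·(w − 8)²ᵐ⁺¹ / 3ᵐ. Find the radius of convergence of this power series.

R = √30/10

By the ratio test, |a_{m+1}/a_m| = [(4(m+1)² + (m+1) + 6)/(4m² + m + 6)] · 10/3 → 10/3.
Successive powers of (w − 8) differ by 2, so the series converges when |w − 8|² · 10/3 < 1, i.e. |w − 8| < √(3/10). So R = √30/10.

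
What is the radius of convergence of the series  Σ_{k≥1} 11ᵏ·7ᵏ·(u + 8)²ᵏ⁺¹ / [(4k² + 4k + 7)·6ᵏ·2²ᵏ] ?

R = 2√462/77

Apply the ratio test: |a_{k+1}| / |a_k| = [(4k² + 4k + 7)/(4(k+1)² + 4(k+1) + 7)] · 11·7/(6·4), which tends to 77/24 as k → ∞.
Writing y = (u + 8)², the series in y has radius 24/77, so |u + 8| < √(24/77) and R = 2√462/77.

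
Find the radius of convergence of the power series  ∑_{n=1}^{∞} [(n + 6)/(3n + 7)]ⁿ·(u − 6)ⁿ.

By the Cauchy root test, |a_n|^(1/n) = (n + 6)/(3n + 7) → 1/3.
Convergence for |u − 6| · 1/3 < 1, i.e. |u − 6| < 3. So R = 3.

R = 3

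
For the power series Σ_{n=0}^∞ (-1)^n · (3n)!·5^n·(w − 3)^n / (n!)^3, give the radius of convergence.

R = 1/135

By the ratio test, |a_{n+1}/a_n| = (3n+1)·(3n+2)·(3n+3)/(n+1)³ · 5 → 135.
Hence the series converges for |w − 3| < 1/(135) = 1/135, so the radius of convergence is 1/135.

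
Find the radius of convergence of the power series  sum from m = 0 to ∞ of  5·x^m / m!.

R = ∞

Apply the ratio test: |a_{m+1}| / |a_m| = 5/5 · 1/(m+1), which tends to 0 as m → ∞.
The ratio tends to 0 regardless of x, hence R = ∞.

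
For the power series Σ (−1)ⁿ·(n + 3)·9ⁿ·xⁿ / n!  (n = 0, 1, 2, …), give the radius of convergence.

Apply the ratio test: |a_{n+1}| / |a_n| = ((n+1) + 3)/(n + 3) · 9 · 1/(n+1), which tends to 0 as n → ∞.
The limit is 0, so the series converges for all x; R = ∞.

R = ∞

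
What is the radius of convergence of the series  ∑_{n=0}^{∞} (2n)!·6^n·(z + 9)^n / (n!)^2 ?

Ratio test: |a_{n+1}/a_n| = (2n+1)·(2n+2)/(n+1)² · 6 → 24 as n → ∞.
Thus R = 1/(24) = 1/24.

R = 1/24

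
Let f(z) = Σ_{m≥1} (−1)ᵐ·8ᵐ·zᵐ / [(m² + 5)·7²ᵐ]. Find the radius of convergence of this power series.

By the ratio test, |a_{m+1}/a_m| = [(m² + 5)/((m+1)² + 5)] · 8/49 → 8/49.
Hence the series converges for |z| < 1/(8/49) = 49/8, so the radius of convergence is 49/8.

R = 49/8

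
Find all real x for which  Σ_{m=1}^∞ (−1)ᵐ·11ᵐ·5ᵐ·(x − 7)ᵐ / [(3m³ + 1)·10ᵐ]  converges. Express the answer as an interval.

By the ratio test, |a_{m+1}/a_m| = [(3m³ + 1)/(3(m+1)³ + 1)] · 11·5/10 → 11/2.
Hence the series converges for |x − 7| < 1/(11/2) = 2/11, so the radius of convergence is 2/11.
At x = 79/11: absolute convergence follows by limit comparison with Σ 1/m³.
At x = 75/11: the terms are on the order of 1/m³, so the series converges absolutely by comparison with the p-series (p = 3 > 1).

[75/11, 79/11]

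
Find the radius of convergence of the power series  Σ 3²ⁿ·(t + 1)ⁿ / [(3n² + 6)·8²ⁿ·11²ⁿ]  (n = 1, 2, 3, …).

Ratio test: |a_{n+1}/a_n| = [(3n² + 6)/(3(n+1)² + 6)] · 9/(64·121) → 9/7744 as n → ∞.
The series converges when 9/7744 · |t + 1| < 1, giving R = 7744/9.

R = 7744/9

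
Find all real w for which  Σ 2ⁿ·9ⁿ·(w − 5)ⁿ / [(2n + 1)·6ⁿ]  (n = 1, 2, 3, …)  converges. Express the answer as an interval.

[14/3, 16/3)

The ratio of consecutive coefficients is [(2n + 1)/(2(n+1) + 1)] · 2·9/6 → 3.
Thus R = 1/(3) = 1/3.
When w = 16/3, the terms are asymptotic to a nonzero constant times 1/n, so the series diverges by limit comparison with Σ 1/n.
At w = 14/3: convergence follows from the alternating series test (terms decrease monotonically to 0).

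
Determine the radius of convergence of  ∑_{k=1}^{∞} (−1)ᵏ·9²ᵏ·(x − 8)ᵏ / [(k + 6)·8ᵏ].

Ratio test: |a_{k+1}/a_k| = [(k + 6)/((k+1) + 6)] · 81/8 → 81/8 as k → ∞.
Thus R = 1/(81/8) = 8/81.

R = 8/81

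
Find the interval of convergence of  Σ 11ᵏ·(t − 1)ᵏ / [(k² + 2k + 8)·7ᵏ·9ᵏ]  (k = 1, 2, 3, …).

[-52/11, 74/11]

By the ratio test, |a_{k+1}/a_k| = [(k² + 2k + 8)/((k+1)² + 2(k+1) + 8)] · 11/(7·9) → 11/63.
The series converges when 11/63 · |t − 1| < 1, giving R = 63/11.
Check t = 74/11: absolute convergence follows by limit comparison with Σ 1/k².
Check t = -52/11: the terms are on the order of 1/k², so the series converges absolutely by comparison with the p-series (p = 2 > 1).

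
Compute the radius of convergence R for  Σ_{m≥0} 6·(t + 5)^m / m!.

R = ∞

The ratio of consecutive coefficients is 6/6 · 1/(m+1) → 0.
Since the limit is 0 < 1 for every t, the series converges on all of ℝ and R = ∞.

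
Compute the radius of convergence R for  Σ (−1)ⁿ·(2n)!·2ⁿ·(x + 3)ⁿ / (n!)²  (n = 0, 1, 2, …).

R = 1/8

Apply the ratio test: |a_{n+1}| / |a_n| = (2n+1)·(2n+2)/(n+1)² · 2, which tends to 8 as n → ∞.
Hence the series converges for |x + 3| < 1/(8) = 1/8, so the radius of convergence is 1/8.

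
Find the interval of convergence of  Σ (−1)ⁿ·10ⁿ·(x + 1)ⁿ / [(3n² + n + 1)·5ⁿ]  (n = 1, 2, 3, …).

[-3/2, -1/2]

Apply the ratio test: |a_{n+1}| / |a_n| = [(3n² + n + 1)/(3(n+1)² + (n+1) + 1)] · 10/5, which tends to 2 as n → ∞.
Hence the series converges for |x + 1| < 1/(2) = 1/2, so the radius of convergence is 1/2.
At x = -1/2: absolute convergence follows by limit comparison with Σ 1/n².
At x = -3/2: absolute convergence follows by limit comparison with Σ 1/n².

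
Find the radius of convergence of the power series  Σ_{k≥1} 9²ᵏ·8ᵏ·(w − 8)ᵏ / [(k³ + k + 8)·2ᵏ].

R = 1/324

Apply the ratio test: |a_{k+1}| / |a_k| = [(k³ + k + 8)/((k+1)³ + (k+1) + 8)] · 81·8/2, which tends to 324 as k → ∞.
Thus R = 1/(324) = 1/324.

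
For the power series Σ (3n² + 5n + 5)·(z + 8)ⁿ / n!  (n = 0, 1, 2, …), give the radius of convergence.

The ratio of consecutive coefficients is (3(n+1)² + 5(n+1) + 5)/(3n² + 5n + 5) · 1/(n+1) → 0.
The limit is 0, so the series converges for all z; R = ∞.

R = ∞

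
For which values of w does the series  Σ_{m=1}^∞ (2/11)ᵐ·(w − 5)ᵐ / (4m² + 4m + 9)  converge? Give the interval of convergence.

[-1/2, 21/2]

Ratio test: |a_{m+1}/a_m| = [(4m² + 4m + 9)/(4(m+1)² + 4(m+1) + 9)] · 2/11 → 2/11 as m → ∞.
Convergence for |w − 5| · 2/11 < 1, i.e. |w − 5| < 11/2. So R = 11/2.
Check w = 21/2: absolute convergence follows by limit comparison with Σ 1/m².
When w = -1/2, absolute convergence follows by limit comparison with Σ 1/m².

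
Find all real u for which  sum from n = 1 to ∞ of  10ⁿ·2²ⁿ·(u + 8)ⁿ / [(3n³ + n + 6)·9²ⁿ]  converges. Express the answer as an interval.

The ratio of consecutive coefficients is [(3n³ + n + 6)/(3(n+1)³ + (n+1) + 6)] · 10·4/81 → 40/81.
Convergence for |u + 8| · 40/81 < 1, i.e. |u + 8| < 81/40. So R = 81/40.
Check u = -239/40: the series is dominated by a constant times Σ 1/n³, which converges (p = 3 > 1).
Endpoint u = -401/40: the terms are on the order of 1/n³, so the series converges absolutely by comparison with the p-series (p = 3 > 1).

[-401/40, -239/40]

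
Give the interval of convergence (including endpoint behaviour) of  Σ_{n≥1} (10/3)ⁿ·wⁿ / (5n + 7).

By the ratio test, |a_{n+1}/a_n| = [(5n + 7)/(5(n+1) + 7)] · 10/3 → 10/3.
The series converges when 10/3 · |w| < 1, giving R = 3/10.
When w = 3/10, comparison with the harmonic series Σ 1/n shows the series diverges.
Check w = -3/10: convergence follows from the alternating series test (terms decrease monotonically to 0).

[-3/10, 3/10)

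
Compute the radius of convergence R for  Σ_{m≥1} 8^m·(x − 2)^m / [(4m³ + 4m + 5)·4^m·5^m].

Apply the ratio test: |a_{m+1}| / |a_m| = [(4m³ + 4m + 5)/(4(m+1)³ + 4(m+1) + 5)] · 8/(4·5), which tends to 2/5 as m → ∞.
Hence the series converges for |x − 2| < 1/(2/5) = 5/2, so the radius of convergence is 5/2.

R = 5/2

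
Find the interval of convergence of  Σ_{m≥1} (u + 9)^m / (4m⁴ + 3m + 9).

The ratio of consecutive coefficients is (4m⁴ + 3m + 9)/(4(m+1)⁴ + 3(m+1) + 9) → 1.
So the series converges when |u + 9| < 1 and diverges when |u + 9| > 1; R = 1.
When u = -8, the terms are on the order of 1/m⁴, so the series converges absolutely by comparison with the p-series (p = 4 > 1).
At u = -10: absolute convergence follows by limit comparison with Σ 1/m⁴.

[-10, -8]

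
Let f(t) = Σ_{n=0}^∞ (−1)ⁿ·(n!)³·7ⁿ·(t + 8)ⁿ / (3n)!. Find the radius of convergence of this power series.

R = 27/7

Apply the ratio test: |a_{n+1}| / |a_n| = (n+1)³/[(3n+1)·(3n+2)·(3n+3)] · 7, which tends to 7/27 as n → ∞.
Hence the series converges for |t + 8| < 1/(7/27) = 27/7, so the radius of convergence is 27/7.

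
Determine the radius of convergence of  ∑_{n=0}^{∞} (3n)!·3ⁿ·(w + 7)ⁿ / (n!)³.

R = 1/81

Ratio test: |a_{n+1}/a_n| = (3n+1)·(3n+2)·(3n+3)/(n+1)³ · 3 → 81 as n → ∞.
Hence the series converges for |w + 7| < 1/(81) = 1/81, so the radius of convergence is 1/81.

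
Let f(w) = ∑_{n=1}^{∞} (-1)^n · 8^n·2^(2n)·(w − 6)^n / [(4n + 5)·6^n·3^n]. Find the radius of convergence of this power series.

The ratio of consecutive coefficients is [(4n + 5)/(4(n+1) + 5)] · 8·4/(6·3) → 16/9.
Convergence for |w − 6| · 16/9 < 1, i.e. |w − 6| < 9/16. So R = 9/16.

R = 9/16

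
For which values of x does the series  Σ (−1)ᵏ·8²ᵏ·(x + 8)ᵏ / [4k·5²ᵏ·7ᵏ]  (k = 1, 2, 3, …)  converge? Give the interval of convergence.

The ratio of consecutive coefficients is [4k/4(k+1)] · 64/(25·7) → 64/175.
Convergence for |x + 8| · 64/175 < 1, i.e. |x + 8| < 175/64. So R = 175/64.
When x = -337/64, convergence follows from the alternating series test (terms decrease monotonically to 0).
At x = -687/64: the terms behave like c/k; limit comparison with the harmonic series gives divergence.

(-687/64, -337/64]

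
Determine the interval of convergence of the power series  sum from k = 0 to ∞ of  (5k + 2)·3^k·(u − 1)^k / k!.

By the ratio test, |a_{k+1}/a_k| = (5(k+1) + 2)/(5k + 2) · 3 · 1/(k+1) → 0.
Since the limit is 0 < 1 for every u, the series converges on all of ℝ and R = ∞.

(−∞, ∞)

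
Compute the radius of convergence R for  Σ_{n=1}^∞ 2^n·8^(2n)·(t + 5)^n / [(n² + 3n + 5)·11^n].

R = 11/128

Apply the ratio test: |a_{n+1}| / |a_n| = [(n² + 3n + 5)/((n+1)² + 3(n+1) + 5)] · 2·64/11, which tends to 128/11 as n → ∞.
Convergence for |t + 5| · 128/11 < 1, i.e. |t + 5| < 11/128. So R = 11/128.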